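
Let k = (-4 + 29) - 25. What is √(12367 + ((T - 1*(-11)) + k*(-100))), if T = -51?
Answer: √12327 ≈ 111.03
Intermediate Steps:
k = 0 (k = 25 - 25 = 0)
√(12367 + ((T - 1*(-11)) + k*(-100))) = √(12367 + ((-51 - 1*(-11)) + 0*(-100))) = √(12367 + ((-51 + 11) + 0)) = √(12367 + (-40 + 0)) = √(12367 - 40) = √12327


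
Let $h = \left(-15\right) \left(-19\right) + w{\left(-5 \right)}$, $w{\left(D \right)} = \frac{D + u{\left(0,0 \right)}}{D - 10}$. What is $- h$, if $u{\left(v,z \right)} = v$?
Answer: $- \frac{856}{3} \approx -285.33$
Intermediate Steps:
$w{\left(D \right)} = \frac{D}{-10 + D}$ ($w{\left(D \right)} = \frac{D + 0}{D - 10} = \frac{D}{-10 + D}$)
$h = \frac{856}{3}$ ($h = \left(-15\right) \left(-19\right) - \frac{5}{-10 - 5} = 285 - \frac{5}{-15} = 285 - - \frac{1}{3} = 285 + \frac{1}{3} = \frac{856}{3} \approx 285.33$)
$- h = \left(-1\right) \frac{856}{3} = - \frac{856}{3}$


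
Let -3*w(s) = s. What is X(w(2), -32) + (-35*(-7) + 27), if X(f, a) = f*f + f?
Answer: 2446/9 ≈ 271.78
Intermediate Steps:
w(s) = -s/3
X(f, a) = f + f**2 (X(f, a) = f**2 + f = f + f**2)
X(w(2), -32) + (-35*(-7) + 27) = (-1/3*2)*(1 - 1/3*2) + (-35*(-7) + 27) = -2*(1 - 2/3)/3 + (245 + 27) = -2/3*1/3 + 272 = -2/9 + 272 = 2446/9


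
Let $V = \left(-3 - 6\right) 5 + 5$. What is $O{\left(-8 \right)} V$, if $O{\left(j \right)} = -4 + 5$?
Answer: $-40$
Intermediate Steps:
$O{\left(j \right)} = 1$
$V = -40$ ($V = \left(-3 - 6\right) 5 + 5 = \left(-9\right) 5 + 5 = -45 + 5 = -40$)
$O{\left(-8 \right)} V = 1 \left(-40\right) = -40$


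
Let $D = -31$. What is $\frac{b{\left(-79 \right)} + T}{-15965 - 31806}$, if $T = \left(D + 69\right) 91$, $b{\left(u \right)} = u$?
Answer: $- \frac{109}{1541} \approx -0.070733$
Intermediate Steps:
$T = 3458$ ($T = \left(-31 + 69\right) 91 = 38 \cdot 91 = 3458$)
$\frac{b{\left(-79 \right)} + T}{-15965 - 31806} = \frac{-79 + 3458}{-15965 - 31806} = \frac{3379}{-47771} = 3379 \left(- \frac{1}{47771}\right) = - \frac{109}{1541}$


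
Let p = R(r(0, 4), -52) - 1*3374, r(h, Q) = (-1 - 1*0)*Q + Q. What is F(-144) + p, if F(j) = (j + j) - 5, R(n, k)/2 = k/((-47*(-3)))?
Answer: -517151/141 ≈ -3667.7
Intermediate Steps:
r(h, Q) = 0 (r(h, Q) = (-1 + 0)*Q + Q = -Q + Q = 0)
R(n, k) = 2*k/141 (R(n, k) = 2*(k/((-47*(-3)))) = 2*(k/141) = 2*k/141)
F(j) = -5 + 2*j (F(j) = 2*j - 5 = -5 + 2*j)
p = -475838/141 (p = (2/141)*(-52) - 1*3374 = -104/141 - 3374 = -475838/141 ≈ -3374.7)
F(-144) + p = (-5 + 2*(-144)) - 475838/141 = (-5 - 288) - 475838/141 = -293 - 475838/141 = -517151/141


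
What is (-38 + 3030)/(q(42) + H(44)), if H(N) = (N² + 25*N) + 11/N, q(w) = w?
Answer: 11968/12313 ≈ 0.97198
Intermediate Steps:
H(N) = N² + 11/N + 25*N
(-38 + 3030)/(q(42) + H(44)) = (-38 + 3030)/(42 + (11 + 44²*(25 + 44))/44) = 2992/(42 + (11 + 1936*69)/44) = 2992/(42 + (11 + 133584)/44) = 2992/(42 + (1/44)*133595) = 2992/(42 + 12145/4) = 2992/(12313/4) = 2992*(4/12313) = 11968/12313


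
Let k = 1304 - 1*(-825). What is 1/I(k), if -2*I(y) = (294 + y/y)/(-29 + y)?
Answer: -840/59 ≈ -14.237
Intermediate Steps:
k = 2129 (k = 1304 + 825 = 2129)
I(y) = -295/(2*(-29 + y)) (I(y) = -(294 + y/y)/(2*(-29 + y)) = -(294 + 1)/(2*(-29 + y)) = -295/(2*(-29 + y)))
1/I(k) = 1/(-295/(-58 + 2*2129)) = 1/(-295/(-58 + 4258)) = 1/(-295/4200) = 1/(-295*1/4200) = 1/(-59/840) = -840/59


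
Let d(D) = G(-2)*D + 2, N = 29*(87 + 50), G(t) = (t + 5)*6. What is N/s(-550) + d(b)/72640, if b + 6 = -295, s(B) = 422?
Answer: 17894573/1915880 ≈ 9.3401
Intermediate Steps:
G(t) = 30 + 6*t (G(t) = (5 + t)*6 = 30 + 6*t)
b = -301 (b = -6 - 295 = -301)
N = 3973 (N = 29*137 = 3973)
d(D) = 2 + 18*D (d(D) = (30 + 6*(-2))*D + 2 = (30 - 12)*D + 2 = 18*D + 2 = 2 + 18*D)
N/s(-550) + d(b)/72640 = 3973/422 + (2 + 18*(-301))/72640 = 3973*(1/422) + (2 - 5418)*(1/72640) = 3973/422 - 5416*1/72640 = 3973/422 - 677/9080 = 17894573/1915880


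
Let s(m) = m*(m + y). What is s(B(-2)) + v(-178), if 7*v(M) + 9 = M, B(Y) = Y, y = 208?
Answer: -3071/7 ≈ -438.71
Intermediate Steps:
s(m) = m*(208 + m) (s(m) = m*(m + 208) = m*(208 + m))
v(M) = -9/7 + M/7
s(B(-2)) + v(-178) = -2*(208 - 2) + (-9/7 + (⅐)*(-178)) = -2*206 + (-9/7 - 178/7) = -412 - 187/7 = -3071/7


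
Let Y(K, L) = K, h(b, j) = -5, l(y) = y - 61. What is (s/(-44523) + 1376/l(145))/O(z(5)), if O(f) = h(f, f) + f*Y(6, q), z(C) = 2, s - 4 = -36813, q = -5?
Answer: 5362967/2181627 ≈ 2.4582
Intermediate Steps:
l(y) = -61 + y
s = -36809 (s = 4 - 36813 = -36809)
O(f) = -5 + 6*f (O(f) = -5 + f*6 = -5 + 6*f)
(s/(-44523) + 1376/l(145))/O(z(5)) = (-36809/(-44523) + 1376/(-61 + 145))/(-5 + 6*2) = (-36809*(-1/44523) + 1376/84)/(-5 + 12) = (36809/44523 + 1376*(1/84))/7 = (36809/44523 + 344/21)*(⅐) = (5362967/311661)*(⅐) = 5362967/2181627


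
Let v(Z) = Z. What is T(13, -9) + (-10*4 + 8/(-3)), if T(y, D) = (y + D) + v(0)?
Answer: -116/3 ≈ -38.667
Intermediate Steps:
T(y, D) = D + y (T(y, D) = (y + D) + 0 = (D + y) + 0 = D + y)
T(13, -9) + (-10*4 + 8/(-3)) = (-9 + 13) + (-10*4 + 8/(-3)) = 4 + (-40 + 8*(-⅓)) = 4 + (-40 - 8/3) = 4 - 128/3 = -116/3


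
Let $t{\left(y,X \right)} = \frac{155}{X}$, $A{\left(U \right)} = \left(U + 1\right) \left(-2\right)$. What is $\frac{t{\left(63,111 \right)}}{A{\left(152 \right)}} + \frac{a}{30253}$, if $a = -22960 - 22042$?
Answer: $- \frac{1533227147}{1027573398} \approx -1.4921$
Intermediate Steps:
$A{\left(U \right)} = -2 - 2 U$ ($A{\left(U \right)} = \left(1 + U\right) \left(-2\right) = -2 - 2 U$)
$a = -45002$
$\frac{t{\left(63,111 \right)}}{A{\left(152 \right)}} + \frac{a}{30253} = \frac{155 \cdot \frac{1}{111}}{-2 - 304} - \frac{45002}{30253} = \frac{155}{111 \left(-306\right)} - \frac{45002}{30253} = \frac{155}{111} \left(- \frac{1}{306}\right) - \frac{45002}{30253} = - \frac{155}{33966} - \frac{45002}{30253} = - \frac{1533227147}{1027573398}$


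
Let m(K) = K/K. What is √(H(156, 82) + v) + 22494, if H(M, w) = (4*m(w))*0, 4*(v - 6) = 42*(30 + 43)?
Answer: 22494 + √3090/2 ≈ 22522.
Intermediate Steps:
m(K) = 1
v = 1545/2 (v = 6 + (42*(30 + 43))/4 = 6 + (42*73)/4 = 6 + (¼)*3066 = 6 + 1533/2 = 1545/2 ≈ 772.50)
H(M, w) = 0 (H(M, w) = (4*1)*0 = 4*0 = 0)
√(H(156, 82) + v) + 22494 = √(0 + 1545/2) + 22494 = √(1545/2) + 22494 = √3090/2 + 22494 = 22494 + √3090/2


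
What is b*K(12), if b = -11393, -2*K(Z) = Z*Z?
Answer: 820296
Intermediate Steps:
K(Z) = -Z**2/2 (K(Z) = -Z*Z/2 = -Z**2/2)
b*K(12) = -(-11393)*12**2/2 = -(-11393)*144/2 = -11393*(-72) = 820296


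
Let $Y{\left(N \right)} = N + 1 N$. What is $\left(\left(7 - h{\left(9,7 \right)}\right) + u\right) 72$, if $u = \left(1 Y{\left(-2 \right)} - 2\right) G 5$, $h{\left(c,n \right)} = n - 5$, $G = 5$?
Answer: $-10440$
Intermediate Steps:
$Y{\left(N \right)} = 2 N$ ($Y{\left(N \right)} = N + N = 2 N$)
$h{\left(c,n \right)} = -5 + n$
$u = -150$ ($u = \left(1 \cdot 2 \left(-2\right) - 2\right) 5 \cdot 5 = \left(1 \left(-4\right) - 2\right) 5 \cdot 5 = \left(-4 - 2\right) 5 \cdot 5 = \left(-6\right) 5 \cdot 5 = \left(-30\right) 5 = -150$)
$\left(\left(7 - h{\left(9,7 \right)}\right) + u\right) 72 = \left(\left(7 - \left(-5 + 7\right)\right) - 150\right) 72 = \left(\left(7 - 2\right) - 150\right) 72 = \left(5 - 150\right) 72 = \left(-145\right) 72 = -10440$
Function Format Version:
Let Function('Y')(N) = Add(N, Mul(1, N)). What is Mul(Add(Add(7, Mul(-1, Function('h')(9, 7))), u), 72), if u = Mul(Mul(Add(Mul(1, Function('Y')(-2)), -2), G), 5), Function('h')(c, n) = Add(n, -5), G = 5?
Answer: -10440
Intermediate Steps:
Function('Y')(N) = Mul(2, N) (Function('Y')(N) = Add(N, N) = Mul(2, N))
Function('h')(c, n) = Add(-5, n)
u = -150 (u = Mul(Mul(Add(Mul(1, Mul(2, -2)), -2), 5), 5) = Mul(Mul(Add(Mul(1, -4), -2), 5), 5) = Mul(Mul(Add(-4, -2), 5), 5) = Mul(Mul(-6, 5), 5) = Mul(-30, 5) = -150)
Mul(Add(Add(7, Mul(-1, Function('h')(9, 7))), u), 72) = Mul(Add(Add(7, Mul(-1, Add(-5, 7))), -150), 72) = Mul(Add(Add(7, Mul(-1, 2)), -150), 72) = Mul(Add(Add(7, -2), -150), 72) = Mul(Add(5, -150), 72) = Mul(-145, 72) = -10440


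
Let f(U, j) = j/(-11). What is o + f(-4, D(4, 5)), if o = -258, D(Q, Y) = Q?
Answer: -2842/11 ≈ -258.36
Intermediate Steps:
f(U, j) = -j/11 (f(U, j) = j*(-1/11) = -j/11)
o + f(-4, D(4, 5)) = -258 - 1/11*4 = -258 - 4/11 = -2842/11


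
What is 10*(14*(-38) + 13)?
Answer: -5190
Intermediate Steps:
10*(14*(-38) + 13) = 10*(-532 + 13) = 10*(-519) = -5190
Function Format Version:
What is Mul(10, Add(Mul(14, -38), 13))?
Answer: -5190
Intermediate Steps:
Mul(10, Add(Mul(14, -38), 13)) = Mul(10, Add(-532, 13)) = Mul(10, -519) = -5190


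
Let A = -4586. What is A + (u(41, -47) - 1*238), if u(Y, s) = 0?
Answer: -4824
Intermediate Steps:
A + (u(41, -47) - 1*238) = -4586 + (0 - 1*238) = -4586 + (0 - 238) = -4586 - 238 = -4824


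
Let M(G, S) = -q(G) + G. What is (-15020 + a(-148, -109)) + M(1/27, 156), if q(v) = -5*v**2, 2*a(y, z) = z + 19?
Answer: -10982353/729 ≈ -15065.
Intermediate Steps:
a(y, z) = 19/2 + z/2 (a(y, z) = (z + 19)/2 = (19 + z)/2 = 19/2 + z/2)
M(G, S) = G + 5*G**2 (M(G, S) = -(-5)*G**2 + G = 5*G**2 + G = G + 5*G**2)
(-15020 + a(-148, -109)) + M(1/27, 156) = (-15020 + (19/2 + (1/2)*(-109))) + (1 + 5/27)/27 = (-15020 + (19/2 - 109/2)) + (1 + 5*(1/27))/27 = (-15020 - 45) + (1 + 5/27)/27 = -15065 + (1/27)*(32/27) = -15065 + 32/729 = -10982353/729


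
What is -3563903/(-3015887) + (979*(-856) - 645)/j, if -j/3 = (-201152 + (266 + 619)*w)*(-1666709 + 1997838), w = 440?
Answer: 95209070766735533/80568609490215816 ≈ 1.1817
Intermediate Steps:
j = -187003115976 (j = -3*(-201152 + (266 + 619)*440)*(-1666709 + 1997838) = -3*(-201152 + 885*440)*331129 = -3*(-201152 + 389400)*331129 = -564744*331129 = -3*62334371992 = -187003115976)
-3563903/(-3015887) + (979*(-856) - 645)/j = -3563903/(-3015887) + (979*(-856) - 645)/(-187003115976) = -3563903*(-1/3015887) + (-838024 - 645)*(-1/187003115976) = 509129/430841 - 838669*(-1/187003115976) = 509129/430841 + 838669/187003115976 = 95209070766735533/80568609490215816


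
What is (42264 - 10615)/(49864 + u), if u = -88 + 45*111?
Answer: 31649/54771 ≈ 0.57784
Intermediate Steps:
u = 4907 (u = -88 + 4995 = 4907)
(42264 - 10615)/(49864 + u) = (42264 - 10615)/(49864 + 4907) = 31649/54771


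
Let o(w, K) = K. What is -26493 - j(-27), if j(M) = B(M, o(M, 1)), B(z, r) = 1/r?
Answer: -26494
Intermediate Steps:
j(M) = 1 (j(M) = 1/1 = 1)
-26493 - j(-27) = -26493 - 1*1 = -26493 - 1 = -26494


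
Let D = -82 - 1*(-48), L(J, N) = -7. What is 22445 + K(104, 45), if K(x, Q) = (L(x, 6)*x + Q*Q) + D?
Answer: 23708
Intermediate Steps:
D = -34 (D = -82 + 48 = -34)
K(x, Q) = -34 + Q² - 7*x (K(x, Q) = (-7*x + Q*Q) - 34 = (-7*x + Q²) - 34 = (Q² - 7*x) - 34 = -34 + Q² - 7*x)
22445 + K(104, 45) = 22445 + (-34 + 45² - 7*104) = 22445 + (-34 + 2025 - 728) = 22445 + 1263 = 23708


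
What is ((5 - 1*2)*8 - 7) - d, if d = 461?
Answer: -444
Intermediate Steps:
((5 - 1*2)*8 - 7) - d = ((5 - 1*2)*8 - 7) - 1*461 = ((5 - 2)*8 - 7) - 461 = (3*8 - 7) - 461 = (24 - 7) - 461 = 17 - 461 = -444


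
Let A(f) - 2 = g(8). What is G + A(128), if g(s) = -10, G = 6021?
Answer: 6013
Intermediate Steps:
A(f) = -8 (A(f) = 2 - 10 = -8)
G + A(128) = 6021 - 8 = 6013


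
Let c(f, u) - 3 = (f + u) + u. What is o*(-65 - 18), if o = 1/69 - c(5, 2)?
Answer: 68641/69 ≈ 994.80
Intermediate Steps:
c(f, u) = 3 + f + 2*u (c(f, u) = 3 + ((f + u) + u) = 3 + (f + 2*u) = 3 + f + 2*u)
o = -827/69 (o = 1/69 - (3 + 5 + 2*2) = 1/69 - (3 + 5 + 4) = 1/69 - 1*12 = 1/69 - 12 = -827/69 ≈ -11.986)
o*(-65 - 18) = -827*(-65 - 18)/69 = -827/69*(-83) = 68641/69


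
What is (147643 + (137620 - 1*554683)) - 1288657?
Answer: -1558077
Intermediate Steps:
(147643 + (137620 - 1*554683)) - 1288657 = (147643 + (137620 - 554683)) - 1288657 = (147643 - 417063) - 1288657 = -269420 - 1288657 = -1558077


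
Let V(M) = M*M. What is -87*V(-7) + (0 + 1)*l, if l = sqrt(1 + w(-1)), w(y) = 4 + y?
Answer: -4261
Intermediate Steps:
V(M) = M**2
l = 2 (l = sqrt(1 + (4 - 1)) = sqrt(1 + 3) = sqrt(4) = 2)
-87*V(-7) + (0 + 1)*l = -87*(-7)**2 + (0 + 1)*2 = -87*49 + 1*2 = -4263 + 2 = -4261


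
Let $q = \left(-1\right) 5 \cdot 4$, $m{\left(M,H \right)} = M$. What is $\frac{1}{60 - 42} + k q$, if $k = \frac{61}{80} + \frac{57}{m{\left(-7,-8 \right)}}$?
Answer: $\frac{37211}{252} \approx 147.66$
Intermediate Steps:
$q = -20$ ($q = \left(-5\right) 4 = -20$)
$k = - \frac{4133}{560}$ ($k = \frac{61}{80} + \frac{57}{-7} = 61 \cdot \frac{1}{80} + 57 \left(- \frac{1}{7}\right) = \frac{61}{80} - \frac{57}{7} = - \frac{4133}{560} \approx -7.3804$)
$\frac{1}{60 - 42} + k q = \frac{1}{60 - 42} - - \frac{4133}{28} = \frac{1}{18} + \frac{4133}{28} = \frac{37211}{252}$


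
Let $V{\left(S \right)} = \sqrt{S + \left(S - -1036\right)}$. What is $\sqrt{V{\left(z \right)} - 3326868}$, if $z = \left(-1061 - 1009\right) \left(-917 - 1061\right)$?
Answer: $\sqrt{-3326868 + 2 \sqrt{2047489}} \approx 1823.2 i$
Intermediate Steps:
$z = 4094460$ ($z = \left(-2070\right) \left(-1978\right) = 4094460$)
$V{\left(S \right)} = \sqrt{1036 + 2 S}$ ($V{\left(S \right)} = \sqrt{S + \left(S + 1036\right)} = \sqrt{S + \left(1036 + S\right)} = \sqrt{1036 + 2 S}$)
$\sqrt{V{\left(z \right)} - 3326868} = \sqrt{\sqrt{1036 + 2 \cdot 4094460} - 3326868} = \sqrt{\sqrt{1036 + 8188920} - 3326868} = \sqrt{\sqrt{8189956} - 3326868} = \sqrt{2 \sqrt{2047489} - 3326868} = \sqrt{-3326868 + 2 \sqrt{2047489}}$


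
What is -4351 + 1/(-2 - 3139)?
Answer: -13666492/3141 ≈ -4351.0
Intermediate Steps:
-4351 + 1/(-2 - 3139) = -4351 + 1/(-3141) = -4351 - 1/3141 = -13666492/3141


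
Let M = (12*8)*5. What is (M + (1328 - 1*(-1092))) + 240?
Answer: 3140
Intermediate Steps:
M = 480 (M = 96*5 = 480)
(M + (1328 - 1*(-1092))) + 240 = (480 + (1328 - 1*(-1092))) + 240 = (480 + (1328 + 1092)) + 240 = (480 + 2420) + 240 = 2900 + 240 = 3140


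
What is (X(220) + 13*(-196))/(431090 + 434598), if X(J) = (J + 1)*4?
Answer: -208/108211 ≈ -0.0019222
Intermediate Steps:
X(J) = 4 + 4*J (X(J) = (1 + J)*4 = 4 + 4*J)
(X(220) + 13*(-196))/(431090 + 434598) = ((4 + 4*220) + 13*(-196))/(431090 + 434598) = ((4 + 880) - 2548)/865688 = (884 - 2548)*(1/865688) = -1664*1/865688 = -208/108211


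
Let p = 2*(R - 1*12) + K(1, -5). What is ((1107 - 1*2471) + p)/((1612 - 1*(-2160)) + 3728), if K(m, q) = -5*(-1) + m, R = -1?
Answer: -346/1875 ≈ -0.18453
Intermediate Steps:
K(m, q) = 5 + m
p = -20 (p = 2*(-1 - 1*12) + (5 + 1) = 2*(-1 - 12) + 6 = 2*(-13) + 6 = -26 + 6 = -20)
((1107 - 1*2471) + p)/((1612 - 1*(-2160)) + 3728) = ((1107 - 1*2471) - 20)/((1612 - 1*(-2160)) + 3728) = ((1107 - 2471) - 20)/((1612 + 2160) + 3728) = (-1364 - 20)/(3772 + 3728) = -1384/7500 = -1384*1/7500 = -346/1875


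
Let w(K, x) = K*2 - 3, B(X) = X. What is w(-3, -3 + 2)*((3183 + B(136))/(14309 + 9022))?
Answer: -9957/7777 ≈ -1.2803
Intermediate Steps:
w(K, x) = -3 + 2*K (w(K, x) = 2*K - 3 = -3 + 2*K)
w(-3, -3 + 2)*((3183 + B(136))/(14309 + 9022)) = (-3 + 2*(-3))*((3183 + 136)/(14309 + 9022)) = (-3 - 6)*(3319/23331) = -29871/23331 = -9*3319/23331 = -9957/7777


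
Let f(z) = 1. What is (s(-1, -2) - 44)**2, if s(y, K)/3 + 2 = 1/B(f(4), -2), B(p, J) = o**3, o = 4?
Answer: 10220809/4096 ≈ 2495.3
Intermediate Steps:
B(p, J) = 64 (B(p, J) = 4**3 = 64)
s(y, K) = -381/64 (s(y, K) = -6 + 3/64 = -381/64)
(s(-1, -2) - 44)**2 = (-381/64 - 44)**2 = (-3197/64)**2 = 10220809/4096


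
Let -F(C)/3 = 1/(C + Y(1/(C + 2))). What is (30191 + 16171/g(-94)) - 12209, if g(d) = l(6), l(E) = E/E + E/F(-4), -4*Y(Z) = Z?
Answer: 694054/35 ≈ 19830.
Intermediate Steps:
Y(Z) = -Z/4
F(C) = -3/(C - 1/(4*(2 + C))) (F(C) = -3/(C - 1/(4*(C + 2))) = -3/(C - 1/(4*(2 + C))))
l(E) = 1 + 31*E/24 (l(E) = E/E + E/((12*(-2 - 1*(-4))/(-1 + 4*(-4)*(2 - 4)))) = 1 + E/((12*(-2 + 4)/(-1 + 4*(-4)*(-2)))) = 1 + E/((12*2/(-1 + 32))) = 1 + E/((12*2/31)) = 1 + E/((12*(1/31)*2)) = 1 + E/(24/31) = 1 + E*(31/24) = 1 + 31*E/24)
g(d) = 35/4 (g(d) = 1 + (31/24)*6 = 1 + 31/4 = 35/4)
(30191 + 16171/g(-94)) - 12209 = (30191 + 16171/(35/4)) - 12209 = (30191 + 16171*(4/35)) - 12209 = (30191 + 64684/35) - 12209 = 1121369/35 - 12209 = 694054/35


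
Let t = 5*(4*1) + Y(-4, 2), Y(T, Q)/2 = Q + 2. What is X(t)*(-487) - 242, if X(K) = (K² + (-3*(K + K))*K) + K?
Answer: 1895162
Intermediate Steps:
Y(T, Q) = 4 + 2*Q (Y(T, Q) = 2*(Q + 2) = 2*(2 + Q) = 4 + 2*Q)
t = 28 (t = 5*(4*1) + (4 + 2*2) = 5*4 + (4 + 4) = 20 + 8 = 28)
X(K) = K - 5*K² (X(K) = (K² + (-6*K)*K) + K = (K² - 6*K²) + K = -5*K² + K = K - 5*K²)
X(t)*(-487) - 242 = (28*(1 - 5*28))*(-487) - 242 = (28*(1 - 140))*(-487) - 242 = (28*(-139))*(-487) - 242 = -3892*(-487) - 242 = 1895404 - 242 = 1895162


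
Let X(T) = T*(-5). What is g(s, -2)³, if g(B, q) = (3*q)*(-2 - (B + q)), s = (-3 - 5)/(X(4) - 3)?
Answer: 110592/12167 ≈ 9.0895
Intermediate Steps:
X(T) = -5*T
s = 8/23 (s = (-3 - 5)/(-5*4 - 3) = -8/(-20 - 3) = -8/(-23) = -8*(-1/23) = 8/23 ≈ 0.34783)
g(B, q) = 3*q*(-2 - B - q) (g(B, q) = (3*q)*(-2 + (-B - q)) = (3*q)*(-2 - B - q) = 3*q*(-2 - B - q))
g(s, -2)³ = (-3*(-2)*(2 + 8/23 - 2))³ = (-3*(-2)*8/23)³ = (48/23)³ = 110592/12167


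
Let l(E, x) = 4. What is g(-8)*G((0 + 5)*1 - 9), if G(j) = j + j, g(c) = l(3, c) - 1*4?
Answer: 0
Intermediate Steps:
g(c) = 0 (g(c) = 4 - 1*4 = 4 - 4 = 0)
G(j) = 2*j
g(-8)*G((0 + 5)*1 - 9) = 0*(2*((0 + 5)*1 - 9)) = 0*(2*(5*1 - 9)) = 0*(2*(5 - 9)) = 0*(2*(-4)) = 0*(-8) = 0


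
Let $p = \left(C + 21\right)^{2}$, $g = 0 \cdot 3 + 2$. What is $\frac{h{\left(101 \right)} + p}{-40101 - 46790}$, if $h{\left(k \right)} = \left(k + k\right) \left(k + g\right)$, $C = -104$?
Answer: $- \frac{27695}{86891} \approx -0.31873$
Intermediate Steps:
$g = 2$ ($g = 0 + 2 = 2$)
$h{\left(k \right)} = 2 k \left(2 + k\right)$ ($h{\left(k \right)} = \left(k + k\right) \left(k + 2\right) = 2 k \left(2 + k\right)$)
$p = 6889$ ($p = \left(-104 + 21\right)^{2} = \left(-83\right)^{2} = 6889$)
$\frac{h{\left(101 \right)} + p}{-40101 - 46790} = \frac{2 \cdot 101 \left(2 + 101\right) + 6889}{-40101 - 46790} = \frac{2 \cdot 101 \cdot 103 + 6889}{-86891} = \left(20806 + 6889\right) \left(- \frac{1}{86891}\right) = 27695 \left(- \frac{1}{86891}\right) = - \frac{27695}{86891}$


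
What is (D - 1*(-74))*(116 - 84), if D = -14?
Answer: 1920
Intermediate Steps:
(D - 1*(-74))*(116 - 84) = (-14 - 1*(-74))*(116 - 84) = (-14 + 74)*32 = 60*32 = 1920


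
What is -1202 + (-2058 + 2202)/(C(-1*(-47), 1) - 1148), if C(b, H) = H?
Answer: -1378838/1147 ≈ -1202.1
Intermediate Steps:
-1202 + (-2058 + 2202)/(C(-1*(-47), 1) - 1148) = -1202 + (-2058 + 2202)/(1 - 1148) = -1202 + 144/(-1147) = -1202 + 144*(-1/1147) = -1202 - 144/1147 = -1378838/1147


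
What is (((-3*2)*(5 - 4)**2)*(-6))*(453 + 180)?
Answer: 22788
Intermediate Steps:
(((-3*2)*(5 - 4)**2)*(-6))*(453 + 180) = (-6*1**2*(-6))*633 = (-6*1*(-6))*633 = -6*(-6)*633 = 36*633 = 22788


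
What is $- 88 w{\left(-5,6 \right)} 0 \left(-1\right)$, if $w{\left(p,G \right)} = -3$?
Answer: $0$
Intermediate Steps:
$- 88 w{\left(-5,6 \right)} 0 \left(-1\right) = - 88 \left(-3\right) 0 \left(-1\right) = - 88 \cdot 0 \left(-1\right) = \left(-88\right) 0 = 0$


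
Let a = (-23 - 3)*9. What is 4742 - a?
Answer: 4976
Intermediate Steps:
a = -234 (a = -26*9 = -234)
4742 - a = 4742 - 1*(-234) = 4742 + 234 = 4976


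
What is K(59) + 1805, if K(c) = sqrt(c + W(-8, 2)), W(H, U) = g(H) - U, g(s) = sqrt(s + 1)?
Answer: 1805 + sqrt(57 + I*sqrt(7)) ≈ 1812.6 + 0.17517*I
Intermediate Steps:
g(s) = sqrt(1 + s)
W(H, U) = sqrt(1 + H) - U
K(c) = sqrt(-2 + c + I*sqrt(7)) (K(c) = sqrt(c + (sqrt(1 - 8) - 1*2)) = sqrt(c + (sqrt(-7) - 2)) = sqrt(c + (I*sqrt(7) - 2)) = sqrt(c + (-2 + I*sqrt(7))) = sqrt(-2 + c + I*sqrt(7)))
K(59) + 1805 = sqrt(-2 + 59 + I*sqrt(7)) + 1805 = sqrt(57 + I*sqrt(7)) + 1805 = 1805 + sqrt(57 + I*sqrt(7))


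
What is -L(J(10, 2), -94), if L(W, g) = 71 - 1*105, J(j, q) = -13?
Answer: 34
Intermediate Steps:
L(W, g) = -34 (L(W, g) = 71 - 105 = -34)
-L(J(10, 2), -94) = -1*(-34) = 34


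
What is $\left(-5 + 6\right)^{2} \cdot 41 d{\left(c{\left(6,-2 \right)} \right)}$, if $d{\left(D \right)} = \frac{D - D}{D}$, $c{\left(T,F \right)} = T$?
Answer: $0$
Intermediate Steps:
$d{\left(D \right)} = 0$ ($d{\left(D \right)} = \frac{0}{D} = 0$)
$\left(-5 + 6\right)^{2} \cdot 41 d{\left(c{\left(6,-2 \right)} \right)} = \left(-5 + 6\right)^{2} \cdot 41 \cdot 0 = 1^{2} \cdot 41 \cdot 0 = 1 \cdot 41 \cdot 0 = 41 \cdot 0 = 0$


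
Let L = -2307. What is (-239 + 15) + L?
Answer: -2531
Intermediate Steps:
(-239 + 15) + L = (-239 + 15) - 2307 = -224 - 2307 = -2531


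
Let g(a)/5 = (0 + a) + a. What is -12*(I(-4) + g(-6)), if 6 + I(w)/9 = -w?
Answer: 936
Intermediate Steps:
I(w) = -54 - 9*w (I(w) = -54 + 9*(-w) = -54 - 9*w)
g(a) = 10*a (g(a) = 5*((0 + a) + a) = 5*(a + a) = 5*(2*a) = 10*a)
-12*(I(-4) + g(-6)) = -12*((-54 - 9*(-4)) + 10*(-6)) = -12*((-54 + 36) - 60) = -12*(-18 - 60) = -12*(-78) = 936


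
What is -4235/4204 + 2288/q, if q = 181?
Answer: 8852217/760924 ≈ 11.634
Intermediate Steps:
-4235/4204 + 2288/q = -4235/4204 + 2288/181 = 8852217/760924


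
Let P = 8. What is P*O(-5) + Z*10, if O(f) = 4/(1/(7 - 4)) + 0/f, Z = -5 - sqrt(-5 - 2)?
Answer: 46 - 10*I*sqrt(7) ≈ 46.0 - 26.458*I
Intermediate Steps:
Z = -5 - I*sqrt(7) (Z = -5 - sqrt(-7) = -5 - I*sqrt(7) ≈ -5.0 - 2.6458*I)
O(f) = 12 (O(f) = 4/(1/3) + 0 = 4*3 + 0 = 12 + 0 = 12)
P*O(-5) + Z*10 = 8*12 + (-5 - I*sqrt(7))*10 = 96 + (-50 - 10*I*sqrt(7)) = 46 - 10*I*sqrt(7)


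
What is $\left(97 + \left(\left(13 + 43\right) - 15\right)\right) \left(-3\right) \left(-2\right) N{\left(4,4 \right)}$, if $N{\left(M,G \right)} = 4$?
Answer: $3312$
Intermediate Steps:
$\left(97 + \left(\left(13 + 43\right) - 15\right)\right) \left(-3\right) \left(-2\right) N{\left(4,4 \right)} = \left(97 + \left(\left(13 + 43\right) - 15\right)\right) \left(-3\right) \left(-2\right) 4 = \left(97 + \left(56 - 15\right)\right) 6 \cdot 4 = \left(97 + 41\right) 24 = 138 \cdot 24 = 3312$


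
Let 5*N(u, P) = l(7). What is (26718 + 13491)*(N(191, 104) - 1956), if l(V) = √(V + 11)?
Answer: -78648804 + 120627*√2/5 ≈ -7.8615e+7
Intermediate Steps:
l(V) = √(11 + V)
N(u, P) = 3*√2/5 (N(u, P) = √(11 + 7)/5 = √18/5 = (3*√2)/5 = 3*√2/5)
(26718 + 13491)*(N(191, 104) - 1956) = (26718 + 13491)*(3*√2/5 - 1956) = 40209*(-1956 + 3*√2/5) = -78648804 + 120627*√2/5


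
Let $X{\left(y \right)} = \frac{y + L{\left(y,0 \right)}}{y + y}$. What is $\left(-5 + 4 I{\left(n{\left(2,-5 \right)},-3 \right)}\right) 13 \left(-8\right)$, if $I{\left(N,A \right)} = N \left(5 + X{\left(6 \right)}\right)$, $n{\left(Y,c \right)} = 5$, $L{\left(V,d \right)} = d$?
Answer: $-10920$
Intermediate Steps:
$X{\left(y \right)} = \frac{1}{2}$ ($X{\left(y \right)} = \frac{y + 0}{y + y} = \frac{y}{2 y} = y \frac{1}{2 y} = \frac{1}{2}$)
$I{\left(N,A \right)} = \frac{11 N}{2}$ ($I{\left(N,A \right)} = N \left(5 + \frac{1}{2}\right) = N \frac{11}{2} = \frac{11 N}{2}$)
$\left(-5 + 4 I{\left(n{\left(2,-5 \right)},-3 \right)}\right) 13 \left(-8\right) = \left(-5 + 4 \cdot \frac{11}{2} \cdot 5\right) 13 \left(-8\right) = \left(-5 + 4 \cdot \frac{55}{2}\right) 13 \left(-8\right) = \left(-5 + 110\right) 13 \left(-8\right) = 105 \cdot 13 \left(-8\right) = 1365 \left(-8\right) = -10920$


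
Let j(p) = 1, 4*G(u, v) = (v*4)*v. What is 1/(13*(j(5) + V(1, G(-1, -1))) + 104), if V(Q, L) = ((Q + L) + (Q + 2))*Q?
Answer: 1/182 ≈ 0.0054945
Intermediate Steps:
G(u, v) = v² (G(u, v) = ((v*4)*v)/4 = ((4*v)*v)/4 = (4*v²)/4 = v²)
V(Q, L) = Q*(2 + L + 2*Q) (V(Q, L) = ((L + Q) + (2 + Q))*Q = (2 + L + 2*Q)*Q = Q*(2 + L + 2*Q))
1/(13*(j(5) + V(1, G(-1, -1))) + 104) = 1/(13*(1 + 1*(2 + (-1)² + 2*1)) + 104) = 1/(13*(1 + 1*(2 + 1 + 2)) + 104) = 1/(13*(1 + 1*5) + 104) = 1/(13*(1 + 5) + 104) = 1/(13*6 + 104) = 1/(78 + 104) = 1/182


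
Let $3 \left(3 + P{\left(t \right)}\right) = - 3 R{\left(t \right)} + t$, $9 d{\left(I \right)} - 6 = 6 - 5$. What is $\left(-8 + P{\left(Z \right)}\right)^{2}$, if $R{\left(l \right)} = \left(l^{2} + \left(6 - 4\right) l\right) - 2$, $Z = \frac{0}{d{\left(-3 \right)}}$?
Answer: $81$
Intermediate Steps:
$d{\left(I \right)} = \frac{7}{9}$ ($d{\left(I \right)} = \frac{2}{3} + \frac{6 - 5}{9} = \frac{2}{3} + \frac{1}{9} \cdot 1 = \frac{2}{3} + \frac{1}{9} = \frac{7}{9}$)
$Z = 0$ ($Z = \frac{0}{\frac{7}{9}} = 0 \cdot \frac{9}{7} = 0$)
$R{\left(l \right)} = -2 + l^{2} + 2 l$ ($R{\left(l \right)} = \left(l^{2} + \left(6 - 4\right) l\right) - 2 = \left(l^{2} + 2 l\right) - 2 = -2 + l^{2} + 2 l$)
$P{\left(t \right)} = -1 - t^{2} - \frac{5 t}{3}$ ($P{\left(t \right)} = -3 + \frac{- 3 \left(-2 + t^{2} + 2 t\right) + t}{3} = -3 + \frac{\left(6 - 6 t - 3 t^{2}\right) + t}{3} = -3 + \frac{6 - 5 t - 3 t^{2}}{3} = -3 - \left(-2 + t^{2} + \frac{5 t}{3}\right) = -1 - t^{2} - \frac{5 t}{3}$)
$\left(-8 + P{\left(Z \right)}\right)^{2} = \left(-8 - 1\right)^{2} = \left(-9\right)^{2} = 81$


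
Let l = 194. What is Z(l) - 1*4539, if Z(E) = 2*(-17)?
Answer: -4573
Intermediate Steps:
Z(E) = -34
Z(l) - 1*4539 = -34 - 1*4539 = -34 - 4539 = -4573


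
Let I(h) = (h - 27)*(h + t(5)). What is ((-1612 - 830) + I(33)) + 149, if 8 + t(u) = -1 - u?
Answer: -2179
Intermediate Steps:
t(u) = -9 - u (t(u) = -8 + (-1 - u) = -9 - u)
I(h) = (-27 + h)*(-14 + h) (I(h) = (h - 27)*(h + (-9 - 1*5)) = (-27 + h)*(h + (-9 - 5)) = (-27 + h)*(h - 14) = (-27 + h)*(-14 + h))
((-1612 - 830) + I(33)) + 149 = ((-1612 - 830) + (378 + 33² - 41*33)) + 149 = (-2442 + (378 + 1089 - 1353)) + 149 = (-2442 + 114) + 149 = -2328 + 149 = -2179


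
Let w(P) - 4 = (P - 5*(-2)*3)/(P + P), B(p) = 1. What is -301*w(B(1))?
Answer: -11739/2 ≈ -5869.5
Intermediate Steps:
w(P) = 4 + (30 + P)/(2*P) (w(P) = 4 + (P - 5*(-2)*3)/(P + P) = 4 + (P + 10*3)/((2*P)) = 4 + (P + 30)*(1/(2*P)) = 4 + (30 + P)*(1/(2*P)) = 4 + (30 + P)/(2*P))
-301*w(B(1)) = -301*(9/2 + 15/1) = -301*(9/2 + 15*1) = -301*(9/2 + 15) = -301*39/2 = -11739/2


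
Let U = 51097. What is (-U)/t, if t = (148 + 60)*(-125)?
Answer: 51097/26000 ≈ 1.9653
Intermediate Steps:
t = -26000 (t = 208*(-125) = -26000)
(-U)/t = -1*51097/(-26000) = -51097*(-1/26000) = 51097/26000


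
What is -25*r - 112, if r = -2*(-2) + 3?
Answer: -287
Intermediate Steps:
r = 7 (r = 4 + 3 = 7)
-25*r - 112 = -25*7 - 112 = -175 - 112 = -287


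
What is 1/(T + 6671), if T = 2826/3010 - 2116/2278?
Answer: 1714195/11435411962 ≈ 0.00014990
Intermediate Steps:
T = 17117/1714195 (T = 2826*(1/3010) - 2116*1/2278 = 1413/1505 - 1058/1139 = 17117/1714195 ≈ 0.0099854)
1/(T + 6671) = 1/(17117/1714195 + 6671) = 1/(11435411962/1714195) = 1714195/11435411962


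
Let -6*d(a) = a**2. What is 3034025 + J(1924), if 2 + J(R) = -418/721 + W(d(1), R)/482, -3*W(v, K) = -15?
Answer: 1054389543135/347522 ≈ 3.0340e+6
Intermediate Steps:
d(a) = -a**2/6
W(v, K) = 5 (W(v, K) = -1/3*(-15) = 5)
J(R) = -892915/347522 (J(R) = -2 + (-418/721 + 5/482) = -2 - 197871/347522 = -892915/347522)
3034025 + J(1924) = 3034025 - 892915/347522 = 1054389543135/347522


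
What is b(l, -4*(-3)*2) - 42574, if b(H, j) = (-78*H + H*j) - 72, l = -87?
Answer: -37948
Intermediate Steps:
b(H, j) = -72 - 78*H + H*j
b(l, -4*(-3)*2) - 42574 = (-72 - 78*(-87) - 87*(-4*(-3))*2) - 42574 = (-72 + 6786 - 1044*2) - 42574 = (-72 + 6786 - 87*24) - 42574 = (-72 + 6786 - 2088) - 42574 = 4626 - 42574 = -37948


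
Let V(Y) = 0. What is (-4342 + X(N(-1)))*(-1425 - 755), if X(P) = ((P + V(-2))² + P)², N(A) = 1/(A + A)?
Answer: 37861695/4 ≈ 9.4654e+6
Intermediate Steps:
N(A) = 1/(2*A)
X(P) = (P + P²)² (X(P) = ((P + 0)² + P)² = (P² + P)² = (P + P²)²)
(-4342 + X(N(-1)))*(-1425 - 755) = (-4342 + ((½)/(-1))²*(1 + (½)/(-1))²)*(-1425 - 755) = (-4342 + ((½)*(-1))²*(1 + (½)*(-1))²)*(-2180) = (-4342 + (-½)²*(1 - ½)²)*(-2180) = (-4342 + (½)²/4)*(-2180) = (-4342 + (¼)*(¼))*(-2180) = (-4342 + 1/16)*(-2180) = -69471/16*(-2180) = 37861695/4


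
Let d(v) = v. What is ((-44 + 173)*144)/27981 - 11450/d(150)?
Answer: -705769/9327 ≈ -75.669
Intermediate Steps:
((-44 + 173)*144)/27981 - 11450/d(150) = ((-44 + 173)*144)/27981 - 11450/150 = (129*144)*(1/27981) - 11450*1/150 = 18576*(1/27981) - 229/3 = 2064/3109 - 229/3 = -705769/9327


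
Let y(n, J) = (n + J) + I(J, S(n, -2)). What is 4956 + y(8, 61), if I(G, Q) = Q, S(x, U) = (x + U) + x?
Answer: 5039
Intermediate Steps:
S(x, U) = U + 2*x (S(x, U) = (U + x) + x = U + 2*x)
y(n, J) = -2 + J + 3*n (y(n, J) = (n + J) + (-2 + 2*n) = (J + n) + (-2 + 2*n) = -2 + J + 3*n)
4956 + y(8, 61) = 4956 + (-2 + 61 + 3*8) = 4956 + (-2 + 61 + 24) = 4956 + 83 = 5039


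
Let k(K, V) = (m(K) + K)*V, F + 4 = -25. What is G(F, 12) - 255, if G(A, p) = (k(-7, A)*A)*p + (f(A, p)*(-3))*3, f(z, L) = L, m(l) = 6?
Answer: -10455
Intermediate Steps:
F = -29 (F = -4 - 25 = -29)
k(K, V) = V*(6 + K) (k(K, V) = (6 + K)*V = V*(6 + K))
G(A, p) = -9*p - p*A² (G(A, p) = ((A*(6 - 7))*A)*p + (p*(-3))*3 = ((A*(-1))*A)*p - 3*p*3 = ((-A)*A)*p - 9*p = (-A²)*p - 9*p = -p*A² - 9*p = -9*p - p*A²)
G(F, 12) - 255 = 12*(-9 - 1*(-29)²) - 255 = 12*(-9 - 1*841) - 255 = 12*(-9 - 841) - 255 = 12*(-850) - 255 = -10200 - 255 = -10455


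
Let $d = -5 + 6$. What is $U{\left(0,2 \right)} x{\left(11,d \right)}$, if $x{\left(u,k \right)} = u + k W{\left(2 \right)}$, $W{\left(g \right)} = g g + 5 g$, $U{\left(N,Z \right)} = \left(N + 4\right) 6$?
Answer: $600$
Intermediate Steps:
$d = 1$
$U{\left(N,Z \right)} = 24 + 6 N$ ($U{\left(N,Z \right)} = \left(4 + N\right) 6 = 24 + 6 N$)
$W{\left(g \right)} = g^{2} + 5 g$
$x{\left(u,k \right)} = u + 14 k$ ($x{\left(u,k \right)} = u + k 2 \left(5 + 2\right) = u + k 2 \cdot 7 = u + k 14 = u + 14 k$)
$U{\left(0,2 \right)} x{\left(11,d \right)} = \left(24 + 6 \cdot 0\right) \left(11 + 14 \cdot 1\right) = \left(24 + 0\right) \left(11 + 14\right) = 24 \cdot 25 = 600$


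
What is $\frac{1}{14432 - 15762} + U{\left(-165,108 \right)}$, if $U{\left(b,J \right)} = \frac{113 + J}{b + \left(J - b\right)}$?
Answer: $\frac{146911}{71820} \approx 2.0455$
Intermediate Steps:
$U{\left(b,J \right)} = \frac{113 + J}{J}$
$\frac{1}{14432 - 15762} + U{\left(-165,108 \right)} = \frac{1}{14432 - 15762} + \frac{113 + 108}{108} = \frac{1}{-1330} + \frac{1}{108} \cdot 221 = - \frac{1}{1330} + \frac{221}{108} = \frac{146911}{71820}$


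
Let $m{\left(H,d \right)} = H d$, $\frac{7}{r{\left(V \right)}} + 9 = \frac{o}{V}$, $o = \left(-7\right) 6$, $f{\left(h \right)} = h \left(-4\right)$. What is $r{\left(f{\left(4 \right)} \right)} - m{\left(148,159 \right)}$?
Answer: $- \frac{1200188}{51} \approx -23533.0$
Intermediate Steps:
$f{\left(h \right)} = - 4 h$
$o = -42$
$r{\left(V \right)} = \frac{7}{-9 - \frac{42}{V}}$
$r{\left(f{\left(4 \right)} \right)} - m{\left(148,159 \right)} = - \frac{7 \left(\left(-4\right) 4\right)}{42 + 9 \left(\left(-4\right) 4\right)} - 148 \cdot 159 = \left(-7\right) \left(-16\right) \frac{1}{42 + 9 \left(-16\right)} - 23532 = \left(-7\right) \left(-16\right) \frac{1}{42 - 144} - 23532 = \left(-7\right) \left(-16\right) \frac{1}{-102} - 23532 = \left(-7\right) \left(-16\right) \left(- \frac{1}{102}\right) - 23532 = - \frac{56}{51} - 23532 = - \frac{1200188}{51}$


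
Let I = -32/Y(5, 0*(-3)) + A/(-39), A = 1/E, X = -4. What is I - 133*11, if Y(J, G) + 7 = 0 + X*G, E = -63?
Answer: -3583358/2457 ≈ -1458.4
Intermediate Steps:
Y(J, G) = -7 - 4*G (Y(J, G) = -7 + (0 - 4*G) = -7 - 4*G)
A = -1/63 (A = 1/(-63) = -1/63 ≈ -0.015873)
I = 11233/2457 (I = -32/(-7 - 0*(-3)) - 1/63/(-39) = -32/(-7 - 4*0) - 1/63*(-1/39) = -32/(-7 + 0) + 1/2457 = -32/(-7) + 1/2457 = -32*(-1/7) + 1/2457 = 32/7 + 1/2457 = 11233/2457 ≈ 4.5718)
I - 133*11 = 11233/2457 - 133*11 = 11233/2457 - 1463 = -3583358/2457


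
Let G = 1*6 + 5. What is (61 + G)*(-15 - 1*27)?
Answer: -3024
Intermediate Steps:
G = 11 (G = 6 + 5 = 11)
(61 + G)*(-15 - 1*27) = (61 + 11)*(-15 - 1*27) = 72*(-15 - 27) = 72*(-42) = -3024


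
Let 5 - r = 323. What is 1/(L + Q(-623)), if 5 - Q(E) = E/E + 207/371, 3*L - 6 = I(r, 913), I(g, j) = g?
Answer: -371/37307 ≈ -0.0099445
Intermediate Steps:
r = -318 (r = 5 - 1*323 = 5 - 323 = -318)
L = -104 (L = 2 + (⅓)*(-318) = 2 - 106 = -104)
Q(E) = 1277/371 (Q(E) = 5 - (E/E + 207/371) = 5 - (1 + 207*(1/371)) = 5 - (1 + 207/371) = 5 - 1*578/371 = 5 - 578/371 = 1277/371)
1/(L + Q(-623)) = 1/(-104 + 1277/371) = 1/(-37307/371) = -371/37307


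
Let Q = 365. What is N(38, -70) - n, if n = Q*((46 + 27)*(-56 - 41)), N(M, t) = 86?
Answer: 2584651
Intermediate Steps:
n = -2584565 (n = 365*((46 + 27)*(-56 - 41)) = 365*(73*(-97)) = 365*(-7081) = -2584565)
N(38, -70) - n = 86 - 1*(-2584565) = 86 + 2584565 = 2584651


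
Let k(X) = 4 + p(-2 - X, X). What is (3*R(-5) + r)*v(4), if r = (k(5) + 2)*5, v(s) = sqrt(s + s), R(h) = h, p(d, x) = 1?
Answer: 40*sqrt(2) ≈ 56.569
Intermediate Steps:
k(X) = 5 (k(X) = 4 + 1 = 5)
v(s) = sqrt(2)*sqrt(s) (v(s) = sqrt(2*s) = sqrt(2)*sqrt(s))
r = 35 (r = (5 + 2)*5 = 7*5 = 35)
(3*R(-5) + r)*v(4) = (3*(-5) + 35)*(sqrt(2)*sqrt(4)) = (-15 + 35)*(sqrt(2)*2) = 20*(2*sqrt(2)) = 40*sqrt(2)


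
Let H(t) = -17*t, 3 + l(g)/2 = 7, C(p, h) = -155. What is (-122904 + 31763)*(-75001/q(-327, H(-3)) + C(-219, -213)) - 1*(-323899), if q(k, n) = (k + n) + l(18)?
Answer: -2962864069/268 ≈ -1.1055e+7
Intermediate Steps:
l(g) = 8 (l(g) = -6 + 2*7 = -6 + 14 = 8)
q(k, n) = 8 + k + n (q(k, n) = (k + n) + 8 = 8 + k + n)
(-122904 + 31763)*(-75001/q(-327, H(-3)) + C(-219, -213)) - 1*(-323899) = (-122904 + 31763)*(-75001/(8 - 327 - 17*(-3)) - 155) - 1*(-323899) = -91141*(-75001/(8 - 327 + 51) - 155) + 323899 = -91141*(-75001/(-268) - 155) + 323899 = -91141*(-75001*(-1/268) - 155) + 323899 = -91141*(75001/268 - 155) + 323899 = -91141*33461/268 + 323899 = -3049669001/268 + 323899 = -2962864069/268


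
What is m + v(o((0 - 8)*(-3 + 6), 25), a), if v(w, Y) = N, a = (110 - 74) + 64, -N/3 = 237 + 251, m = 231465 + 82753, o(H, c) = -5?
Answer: 312754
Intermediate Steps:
m = 314218
N = -1464 (N = -3*(237 + 251) = -3*488 = -1464)
a = 100 (a = 36 + 64 = 100)
v(w, Y) = -1464
m + v(o((0 - 8)*(-3 + 6), 25), a) = 314218 - 1464 = 312754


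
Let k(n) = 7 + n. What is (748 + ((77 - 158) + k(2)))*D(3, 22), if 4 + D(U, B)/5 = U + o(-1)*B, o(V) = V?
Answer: -77740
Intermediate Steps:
D(U, B) = -20 - 5*B + 5*U (D(U, B) = -20 + 5*(U - B) = -20 + (-5*B + 5*U) = -20 - 5*B + 5*U)
(748 + ((77 - 158) + k(2)))*D(3, 22) = (748 + ((77 - 158) + (7 + 2)))*(-20 - 5*22 + 5*3) = (748 + (-81 + 9))*(-20 - 110 + 15) = (748 - 72)*(-115) = 676*(-115) = -77740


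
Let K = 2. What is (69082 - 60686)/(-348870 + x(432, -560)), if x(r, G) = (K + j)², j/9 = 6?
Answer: -4198/172867 ≈ -0.024285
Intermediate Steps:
j = 54 (j = 9*6 = 54)
x(r, G) = 3136 (x(r, G) = (2 + 54)² = 56² = 3136)
(69082 - 60686)/(-348870 + x(432, -560)) = (69082 - 60686)/(-348870 + 3136) = 8396/(-345734) = 8396*(-1/345734) = -4198/172867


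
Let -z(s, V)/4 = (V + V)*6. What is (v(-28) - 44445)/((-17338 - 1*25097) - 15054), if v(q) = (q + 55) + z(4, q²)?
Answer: 27350/19163 ≈ 1.4272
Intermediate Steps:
z(s, V) = -48*V (z(s, V) = -4*(V + V)*6 = -4*2*V*6 = -48*V)
v(q) = 55 + q - 48*q² (v(q) = (q + 55) - 48*q² = (55 + q) - 48*q² = 55 + q - 48*q²)
(v(-28) - 44445)/((-17338 - 1*25097) - 15054) = ((55 - 28 - 48*(-28)²) - 44445)/((-17338 - 1*25097) - 15054) = ((55 - 28 - 48*784) - 44445)/((-17338 - 25097) - 15054) = ((55 - 28 - 37632) - 44445)/(-42435 - 15054) = (-37605 - 44445)/(-57489) = -82050*(-1/57489) = 27350/19163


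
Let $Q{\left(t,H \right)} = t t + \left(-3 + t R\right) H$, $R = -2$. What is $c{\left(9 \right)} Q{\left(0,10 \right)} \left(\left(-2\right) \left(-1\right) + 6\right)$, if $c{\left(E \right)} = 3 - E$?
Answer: $1440$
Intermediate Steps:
$Q{\left(t,H \right)} = t^{2} + H \left(-3 - 2 t\right)$ ($Q{\left(t,H \right)} = t t + \left(-3 + t \left(-2\right)\right) H = t^{2} + \left(-3 - 2 t\right) H = t^{2} + H \left(-3 - 2 t\right)$)
$c{\left(9 \right)} Q{\left(0,10 \right)} \left(\left(-2\right) \left(-1\right) + 6\right) = \left(3 - 9\right) \left(0^{2} - 30 - 20 \cdot 0\right) \left(\left(-2\right) \left(-1\right) + 6\right) = \left(3 - 9\right) \left(0 - 30 + 0\right) \left(2 + 6\right) = \left(-6\right) \left(-30\right) 8 = 180 \cdot 8 = 1440$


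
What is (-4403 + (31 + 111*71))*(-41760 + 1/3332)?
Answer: -488257415371/3332 ≈ -1.4654e+8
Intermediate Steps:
(-4403 + (31 + 111*71))*(-41760 + 1/3332) = (-4403 + (31 + 7881))*(-41760 + 1/3332) = (-4403 + 7912)*(-139144319/3332) = 3509*(-139144319/3332) = -488257415371/3332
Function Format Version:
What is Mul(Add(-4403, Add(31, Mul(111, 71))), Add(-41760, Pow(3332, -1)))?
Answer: Rational(-488257415371, 3332) ≈ -1.4654e+8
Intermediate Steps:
Mul(Add(-4403, Add(31, Mul(111, 71))), Add(-41760, Pow(3332, -1))) = Mul(Add(-4403, Add(31, 7881)), Add(-41760, Rational(1, 3332))) = Mul(Add(-4403, 7912), Rational(-139144319, 3332)) = Mul(3509, Rational(-139144319, 3332)) = Rational(-488257415371, 3332)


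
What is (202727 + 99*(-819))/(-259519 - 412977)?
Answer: -60823/336248 ≈ -0.18089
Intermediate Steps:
(202727 + 99*(-819))/(-259519 - 412977) = (202727 - 81081)/(-672496) = 121646*(-1/672496) = -60823/336248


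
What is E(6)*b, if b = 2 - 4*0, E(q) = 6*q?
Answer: 72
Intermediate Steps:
b = 2 (b = 2 + 0 = 2)
E(6)*b = (6*6)*2 = 36*2 = 72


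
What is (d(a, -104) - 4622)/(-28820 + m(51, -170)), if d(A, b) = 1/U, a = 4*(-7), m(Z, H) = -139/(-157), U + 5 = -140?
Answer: 6189411/38592185 ≈ 0.16038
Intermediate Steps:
U = -145 (U = -5 - 140 = -145)
m(Z, H) = 139/157 (m(Z, H) = -139*(-1/157) = 139/157)
a = -28
d(A, b) = -1/145 (d(A, b) = 1/(-145) = -1/145)
(d(a, -104) - 4622)/(-28820 + m(51, -170)) = (-1/145 - 4622)/(-28820 + 139/157) = -670191/(145*(-4524601/157)) = -670191/145*(-157/4524601) = 6189411/38592185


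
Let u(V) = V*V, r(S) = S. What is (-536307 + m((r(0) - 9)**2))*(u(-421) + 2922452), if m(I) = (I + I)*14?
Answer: -1655356950027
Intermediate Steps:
u(V) = V**2
m(I) = 28*I (m(I) = (2*I)*14 = 28*I)
(-536307 + m((r(0) - 9)**2))*(u(-421) + 2922452) = (-536307 + 28*(0 - 9)**2)*((-421)**2 + 2922452) = (-536307 + 28*(-9)**2)*(177241 + 2922452) = (-536307 + 28*81)*3099693 = (-536307 + 2268)*3099693 = -534039*3099693 = -1655356950027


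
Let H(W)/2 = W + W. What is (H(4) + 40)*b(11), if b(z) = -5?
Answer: -280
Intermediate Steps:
H(W) = 4*W (H(W) = 2*(W + W) = 2*(2*W) = 4*W)
(H(4) + 40)*b(11) = (4*4 + 40)*(-5) = (16 + 40)*(-5) = 56*(-5) = -280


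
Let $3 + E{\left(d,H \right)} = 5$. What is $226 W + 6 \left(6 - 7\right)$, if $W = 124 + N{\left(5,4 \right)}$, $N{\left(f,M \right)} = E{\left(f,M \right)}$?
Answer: $28470$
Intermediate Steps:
$E{\left(d,H \right)} = 2$ ($E{\left(d,H \right)} = -3 + 5 = 2$)
$N{\left(f,M \right)} = 2$
$W = 126$ ($W = 124 + 2 = 126$)
$226 W + 6 \left(6 - 7\right) = 226 \cdot 126 + 6 \left(6 - 7\right) = 28476 + 6 \left(-1\right) = 28476 - 6 = 28470$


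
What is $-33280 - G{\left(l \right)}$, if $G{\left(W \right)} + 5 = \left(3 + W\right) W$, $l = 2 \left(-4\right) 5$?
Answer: $-34755$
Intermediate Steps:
$l = -40$ ($l = \left(-8\right) 5 = -40$)
$G{\left(W \right)} = -5 + W \left(3 + W\right)$ ($G{\left(W \right)} = -5 + \left(3 + W\right) W = -5 + W \left(3 + W\right)$)
$-33280 - G{\left(l \right)} = -33280 - \left(-5 + \left(-40\right)^{2} + 3 \left(-40\right)\right) = -33280 - \left(-5 + 1600 - 120\right) = -33280 - 1475 = -34755$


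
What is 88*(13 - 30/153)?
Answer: 57464/51 ≈ 1126.7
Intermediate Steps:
88*(13 - 30/153) = 88*(13 - 30*1/153) = 88*(13 - 10/51) = 88*(653/51) = 57464/51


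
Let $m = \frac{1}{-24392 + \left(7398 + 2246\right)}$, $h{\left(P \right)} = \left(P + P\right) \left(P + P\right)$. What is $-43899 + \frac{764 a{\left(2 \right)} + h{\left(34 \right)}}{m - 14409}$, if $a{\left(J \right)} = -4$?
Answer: $- \frac{9328733279631}{212503933} \approx -43899.0$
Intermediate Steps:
$h{\left(P \right)} = 4 P^{2}$ ($h{\left(P \right)} = 2 P 2 P = 4 P^{2}$)
$m = - \frac{1}{14748}$ ($m = \frac{1}{-24392 + 9644} = \frac{1}{-14748} = - \frac{1}{14748} \approx -6.7806 \cdot 10^{-5}$)
$-43899 + \frac{764 a{\left(2 \right)} + h{\left(34 \right)}}{m - 14409} = -43899 + \frac{764 \left(-4\right) + 4 \cdot 34^{2}}{- \frac{1}{14748} - 14409} = -43899 + \frac{-3056 + 4 \cdot 1156}{- \frac{212503933}{14748}} = -43899 + \left(-3056 + 4624\right) \left(- \frac{14748}{212503933}\right) = -43899 + 1568 \left(- \frac{14748}{212503933}\right) = -43899 - \frac{23124864}{212503933} = - \frac{9328733279631}{212503933}$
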